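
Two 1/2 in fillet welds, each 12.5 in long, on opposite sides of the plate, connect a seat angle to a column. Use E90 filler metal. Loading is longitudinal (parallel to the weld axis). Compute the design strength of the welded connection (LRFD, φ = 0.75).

φR_n ≈ 358 kip

E90XX → F_EXX = 90 ksi.
Effective throat t_e = 0.707 × 0.5 = 0.3535 in.
Total length L = 25 in; A_we = 0.3535 × 25 = 8.838 in².
F_nw = 0.6 F_EXX = 0.6 × 90 = 54 ksi.
φR_n = 0.75 × 54 × 8.838 = 357.9 kip.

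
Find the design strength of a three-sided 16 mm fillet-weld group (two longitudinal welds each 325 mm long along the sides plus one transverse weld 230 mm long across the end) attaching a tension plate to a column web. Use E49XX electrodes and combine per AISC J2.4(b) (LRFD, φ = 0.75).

φR_n ≈ 2240 kN

E49XX → F_EXX = 490 MPa.
t_e = 0.707 × 16 = 11.31 mm.
R_nwl = 0.6 × 490 × 11.31 × 650 × 10⁻³ = 2162 kN (longitudinal, 2 welds).
R_nwt = 0.6 × 490 × 11.31 × 230 × 10⁻³ = 764.9 kN (transverse, base value).
(i) R_nwl + R_nwt = 2927 kN; (ii) 0.85 R_nwl + 1.5 R_nwt = 2985 kN.
R_n = max = 2985 kN [governs: (ii)]; φR_n = 2239 kN.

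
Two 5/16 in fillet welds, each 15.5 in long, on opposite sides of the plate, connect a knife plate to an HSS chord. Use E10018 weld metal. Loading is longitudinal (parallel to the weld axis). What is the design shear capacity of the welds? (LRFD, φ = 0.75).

E100XX → F_EXX = 100 ksi.
Effective throat t_e = 0.707 × 0.3125 = 0.2209 in.
Total length L = 31 in; A_we = 0.2209 × 31 = 6.849 in².
F_nw = 0.6 F_EXX = 0.6 × 100 = 60 ksi.
φR_n = 0.75 × 60 × 6.849 = 308.2 kip.

φR_n ≈ 308 kip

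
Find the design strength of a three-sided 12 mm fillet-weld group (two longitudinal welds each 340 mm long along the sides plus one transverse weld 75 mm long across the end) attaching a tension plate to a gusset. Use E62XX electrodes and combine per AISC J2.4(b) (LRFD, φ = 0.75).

φR_n ≈ 1790 kN

E62XX → F_EXX = 620 MPa.
t_e = 0.707 × 12 = 8.484 mm.
R_nwl = 0.6 × 620 × 8.484 × 680 × 10⁻³ = 2146 kN (longitudinal, 2 welds).
R_nwt = 0.6 × 620 × 8.484 × 75 × 10⁻³ = 236.7 kN (transverse, base value).
(i) R_nwl + R_nwt = 2383 kN; (ii) 0.85 R_nwl + 1.5 R_nwt = 2179 kN.
R_n = max = 2383 kN [governs: (i)]; φR_n = 1787 kN.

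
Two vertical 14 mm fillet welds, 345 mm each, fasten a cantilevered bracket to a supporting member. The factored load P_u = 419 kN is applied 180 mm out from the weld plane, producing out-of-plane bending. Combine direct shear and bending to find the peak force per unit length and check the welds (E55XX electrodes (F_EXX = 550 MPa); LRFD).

f_max ≈ 2000 N/mm; adequate

L_w = 2 × 345 = 690 mm; section modulus (unit throat) S = 2 × L²/6 = 39680 mm².
Direct shear f_v = P/L_w = 419×10³/690 = 607.2 N/mm.
Moment M = P × e = 419×10³ × 180 = 75420000 N·mm; bending f_b = M/S = 1901 N/mm.
f_max = √(f_v² + f_b²) = √(607.2² + 1901²) = 1996 N/mm.
φr_n = 0.75 × 0.6 × 550 × (0.707 × 14) = 2450 N/mm → adequate.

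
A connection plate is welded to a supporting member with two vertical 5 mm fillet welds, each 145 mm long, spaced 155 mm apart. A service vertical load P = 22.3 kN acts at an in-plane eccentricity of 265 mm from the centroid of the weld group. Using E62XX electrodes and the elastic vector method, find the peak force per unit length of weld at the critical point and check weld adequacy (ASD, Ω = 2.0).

E62XX → F_EXX = 620 MPa.
Total weld length L_w = 290 mm. Treat welds as unit-width lines.
Polar moment about centroid: J = 2[d³/12 + d(b/2)²] = 2[145³/12 + 145×77.5²] = 2250000 mm³.
Direct shear f_v = P/L_w = 22.3×10³ / 290 = 76.9 N/mm (vertical).
Torsion M = P·e = 22.3×10³ × 265 = 5909500 N·mm.
Critical point at (x, y) = (77.5, 72.5) from centroid. f_tx = M·y/J = 190.4 N/mm; f_ty = M·x/J = 203.6 N/mm.
Resultant f_max = √[f_tx² + (f_v + f_ty)²] = √[190.4² + (76.9 + 203.6)²] = 339 N/mm.
Capacity per unit length: r_n/Ω = (1/2.0) × 0.6 × 620 × (0.707 × 5) = 657.5 N/mm.
339 ≤ 657.5 → adequate.

f_max ≈ 339 N/mm; adequate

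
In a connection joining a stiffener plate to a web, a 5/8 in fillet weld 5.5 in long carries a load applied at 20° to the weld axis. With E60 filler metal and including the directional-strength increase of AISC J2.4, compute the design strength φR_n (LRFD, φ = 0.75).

E60XX → F_EXX = 60 ksi.
t_e = 0.707 × 0.625 = 0.4419 in; A_we = 0.4419 × 5.5 = 2.43 in².
Directional factor: 1.0 + 0.5 sin^1.5(20°) = 1.1.
F_nw = 0.6 × 60 × 1.1 = 39.6 ksi.
φR_n = 0.75 × 39.6 × 2.43 = 72.18 kip.

φR_n ≈ 72.2 kip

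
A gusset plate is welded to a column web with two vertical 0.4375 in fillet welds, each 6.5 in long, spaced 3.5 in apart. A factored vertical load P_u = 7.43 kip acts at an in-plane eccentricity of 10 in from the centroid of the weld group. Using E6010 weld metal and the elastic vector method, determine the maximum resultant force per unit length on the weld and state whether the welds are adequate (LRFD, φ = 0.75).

E60XX → F_EXX = 60 ksi.
Total weld length L_w = 13 in. Treat welds as unit-width lines.
Polar moment about centroid: J = 2[d³/12 + d(b/2)²] = 2[6.5³/12 + 6.5×1.75²] = 85.58 in³.
Direct shear f_v = P/L_w = 7.43 / 13 = 0.5715 kip/in (vertical).
Torsion M = P·e = 7.43 × 10 = 74.3 kip·in.
Critical point at (x, y) = (1.75, 3.25) from centroid. f_tx = M·y/J = 2.822 kip/in; f_ty = M·x/J = 1.519 kip/in.
Resultant f_max = √[f_tx² + (f_v + f_ty)²] = √[2.822² + (0.5715 + 1.519)²] = 3.512 kip/in.
Capacity per unit length: φr_n = 0.75 × 0.6 × 60 × (0.707 × 0.4375) = 8.351 kip/in.
3.512 ≤ 8.351 → adequate.

f_max ≈ 3.51 kip/in; adequate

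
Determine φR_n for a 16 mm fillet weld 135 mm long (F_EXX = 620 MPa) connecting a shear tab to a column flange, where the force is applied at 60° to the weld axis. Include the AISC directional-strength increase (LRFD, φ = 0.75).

φR_n ≈ 598 kN

t_e = 0.707 × 16 = 11.31 mm; A_we = 11.31 × 135 = 1527 mm².
Directional factor: 1.0 + 0.5 sin^1.5(60°) = 1.403.
F_nw = 0.6 × 620 × 1.403 = 521.9 MPa.
φR_n = 0.75 × 521.9 × 1527 × 10⁻³ = 597.8 kN.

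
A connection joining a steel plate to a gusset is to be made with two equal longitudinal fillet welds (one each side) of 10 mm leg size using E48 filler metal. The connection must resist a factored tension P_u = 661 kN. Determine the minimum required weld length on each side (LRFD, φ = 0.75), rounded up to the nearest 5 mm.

L = 220 mm on each side

E48XX → F_EXX = 480 MPa.
Throat t_e = 0.707 × 10 = 7.07 mm.
φr_n = 0.75 × 0.6 × 480 × 7.07 × 10⁻³ = 1.527 kN/mm.
L_req = P_u / φr_n = 661 / 1.527 = 432.8 mm total.
Per side: 432.8 / 2 = 216.4 mm.
Round up → use L = 220 mm on each side.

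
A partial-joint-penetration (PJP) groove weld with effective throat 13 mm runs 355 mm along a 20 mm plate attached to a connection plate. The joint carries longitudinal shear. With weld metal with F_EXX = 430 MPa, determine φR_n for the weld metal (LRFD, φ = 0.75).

φR_n ≈ 893 kN

Effective throat (given) t_e = 13 mm.
A_we = 13 × 355 = 4615 mm².
F_nw = 0.6 F_EXX = 258 MPa.
φR_n = 0.75 × 258 × 4615 × 10⁻³ = 893 kN.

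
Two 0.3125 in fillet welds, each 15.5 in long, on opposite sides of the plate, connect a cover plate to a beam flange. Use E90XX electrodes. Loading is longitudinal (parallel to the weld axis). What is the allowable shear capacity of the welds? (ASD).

E90XX → F_EXX = 90 ksi.
Effective throat t_e = 0.707 × 0.3125 = 0.2209 in.
Total length L = 31 in; A_we = 0.2209 × 31 = 6.849 in².
F_nw = 0.6 F_EXX = 0.6 × 90 = 54 ksi.
R_n = 54 × 6.849 = 369.8 kips; R_n/Ω = 369.8/2.0 = 184.9 kips.

R_n/Ω ≈ 185 kips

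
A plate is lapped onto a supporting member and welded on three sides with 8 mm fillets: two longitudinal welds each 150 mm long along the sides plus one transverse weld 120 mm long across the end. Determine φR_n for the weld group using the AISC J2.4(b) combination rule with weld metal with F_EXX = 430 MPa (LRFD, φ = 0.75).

t_e = 0.707 × 8 = 5.656 mm.
R_nwl = 0.6 × 430 × 5.656 × 300 × 10⁻³ = 437.8 kN (longitudinal, 2 welds).
R_nwt = 0.6 × 430 × 5.656 × 120 × 10⁻³ = 175.1 kN (transverse, base value).
(i) R_nwl + R_nwt = 612.9 kN; (ii) 0.85 R_nwl + 1.5 R_nwt = 634.8 kN.
R_n = max = 634.8 kN [governs: (ii)]; φR_n = 476.1 kN.

φR_n ≈ 476 kN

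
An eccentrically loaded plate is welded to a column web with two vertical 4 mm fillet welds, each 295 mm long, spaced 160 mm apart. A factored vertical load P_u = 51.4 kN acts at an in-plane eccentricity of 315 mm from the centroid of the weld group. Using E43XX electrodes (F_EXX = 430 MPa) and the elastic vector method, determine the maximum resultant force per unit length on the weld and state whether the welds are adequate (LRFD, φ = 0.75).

Total weld length L_w = 590 mm. Treat welds as unit-width lines.
Polar moment about centroid: J = 2[d³/12 + d(b/2)²] = 2[295³/12 + 295×80²] = 8055000 mm³.
Direct shear f_v = P/L_w = 51.4×10³ / 590 = 87.12 N/mm (vertical).
Torsion M = P·e = 51.4×10³ × 315 = 16191000 N·mm.
Critical point at (x, y) = (80, 147.5) from centroid. f_tx = M·y/J = 296.5 N/mm; f_ty = M·x/J = 160.8 N/mm.
Resultant f_max = √[f_tx² + (f_v + f_ty)²] = √[296.5² + (87.12 + 160.8)²] = 386.5 N/mm.
Capacity per unit length: φr_n = 0.75 × 0.6 × 430 × (0.707 × 4) = 547.2 N/mm.
386.5 ≤ 547.2 → adequate.

f_max ≈ 386 N/mm; adequate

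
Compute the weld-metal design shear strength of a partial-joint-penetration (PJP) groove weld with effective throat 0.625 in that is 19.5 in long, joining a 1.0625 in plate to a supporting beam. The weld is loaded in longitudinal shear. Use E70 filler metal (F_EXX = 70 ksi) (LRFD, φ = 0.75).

Effective throat (given) t_e = 0.625 in.
A_we = 0.625 × 19.5 = 12.19 in².
F_nw = 0.6 F_EXX = 42 ksi.
φR_n = 0.75 × 42 × 12.19 = 383.9 kip.

φR_n ≈ 384 kip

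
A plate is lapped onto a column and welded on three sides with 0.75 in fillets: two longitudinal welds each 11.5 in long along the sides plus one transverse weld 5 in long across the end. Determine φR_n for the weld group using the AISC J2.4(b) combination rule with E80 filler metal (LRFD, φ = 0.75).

E80XX → F_EXX = 80 ksi.
t_e = 0.707 × 0.75 = 0.5302 in.
R_nwl = 0.6 × 80 × 0.5302 × 23 = 585.4 kips (longitudinal, 2 welds).
R_nwt = 0.6 × 80 × 0.5302 × 5 = 127.3 kips (transverse, base value).
(i) R_nwl + R_nwt = 712.7 kips; (ii) 0.85 R_nwl + 1.5 R_nwt = 688.5 kips.
R_n = max = 712.7 kips [governs: (i)]; φR_n = 534.5 kips.

φR_n ≈ 534 kips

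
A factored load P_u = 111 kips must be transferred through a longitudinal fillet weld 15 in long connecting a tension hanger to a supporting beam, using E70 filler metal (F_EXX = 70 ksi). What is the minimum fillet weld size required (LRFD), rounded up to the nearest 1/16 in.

w = 3/8 in

Total weld length L = 15 in.
Required throat t_e = P_u / (φ × 0.6 F_EXX × L) = 111 / (0.75 × 0.6 × 70 × 15) = 0.2349 in.
Required leg w = t_e / 0.707 = 0.3323 in → use 3/8 in.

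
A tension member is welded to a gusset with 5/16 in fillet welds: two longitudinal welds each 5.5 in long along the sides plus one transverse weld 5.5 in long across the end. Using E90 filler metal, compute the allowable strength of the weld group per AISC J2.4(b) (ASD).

R_n/Ω ≈ 105 kip

E90XX → F_EXX = 90 ksi.
t_e = 0.707 × 0.3125 = 0.2209 in.
R_nwl = 0.6 × 90 × 0.2209 × 11 = 131.2 kip (longitudinal, 2 welds).
R_nwt = 0.6 × 90 × 0.2209 × 5.5 = 65.62 kip (transverse, base value).
(i) R_nwl + R_nwt = 196.9 kip; (ii) 0.85 R_nwl + 1.5 R_nwt = 210 kip.
R_n = max = 210 kip [governs: (ii)]; R_n/Ω = 105 kip.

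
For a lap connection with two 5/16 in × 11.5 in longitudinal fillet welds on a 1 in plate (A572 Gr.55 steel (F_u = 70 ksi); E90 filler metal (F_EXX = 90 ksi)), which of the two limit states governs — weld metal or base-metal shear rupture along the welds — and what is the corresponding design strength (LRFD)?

t_e = 0.707 × 0.3125 = 0.2209 in; L = 23 in.
Weld metal: φR_n = 0.75 × 0.6 × 90 × 0.2209 × 23 = 205.8 kip.
Base metal (shear rupture): φR_n = 0.75 × 0.6 × 70 × 1 × 23 = 724.5 kip.
Governing: weld metal.

φR_n ≈ 206 kip (weld metal governs)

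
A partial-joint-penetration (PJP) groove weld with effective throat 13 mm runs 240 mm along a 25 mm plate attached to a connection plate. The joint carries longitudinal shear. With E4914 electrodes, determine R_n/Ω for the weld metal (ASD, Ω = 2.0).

R_n/Ω ≈ 459 kN

E49XX → F_EXX = 490 MPa.
Effective throat (given) t_e = 13 mm.
A_we = 13 × 240 = 3120 mm².
F_nw = 0.6 F_EXX = 294 MPa.
R_n/Ω = (294 × 3120) / 2.0 × 10⁻³ = 458.6 kN.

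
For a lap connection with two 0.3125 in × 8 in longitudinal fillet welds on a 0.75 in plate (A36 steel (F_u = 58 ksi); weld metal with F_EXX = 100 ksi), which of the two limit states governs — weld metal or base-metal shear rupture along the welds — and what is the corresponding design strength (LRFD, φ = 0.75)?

φR_n ≈ 159 kip (weld metal governs)

t_e = 0.707 × 0.3125 = 0.2209 in; L = 16 in.
Weld metal: φR_n = 0.75 × 0.6 × 100 × 0.2209 × 16 = 159.1 kip.
Base metal (shear rupture): φR_n = 0.75 × 0.6 × 58 × 0.75 × 16 = 313.2 kip.
Governing: weld metal.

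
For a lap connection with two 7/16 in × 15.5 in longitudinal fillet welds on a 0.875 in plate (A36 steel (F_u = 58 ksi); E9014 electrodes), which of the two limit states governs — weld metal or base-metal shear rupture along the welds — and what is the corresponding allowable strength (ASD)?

E90XX → F_EXX = 90 ksi.
t_e = 0.707 × 0.4375 = 0.3093 in; L = 31 in.
Weld metal: R_n/Ω = (1/2.0) × 0.6 × 90 × 0.3093 × 31 = 258.9 kip.
Base metal (shear rupture): R_n/Ω = (1/2.0) × 0.6 × 58 × 0.875 × 31 = 472 kip.
Governing: weld metal.

R_n/Ω ≈ 259 kip (weld metal governs)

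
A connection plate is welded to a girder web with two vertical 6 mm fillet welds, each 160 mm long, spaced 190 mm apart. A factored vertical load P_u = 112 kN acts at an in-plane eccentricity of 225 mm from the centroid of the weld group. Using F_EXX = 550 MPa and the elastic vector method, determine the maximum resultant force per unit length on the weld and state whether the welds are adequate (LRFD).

Total weld length L_w = 320 mm. Treat welds as unit-width lines.
Polar moment about centroid: J = 2[d³/12 + d(b/2)²] = 2[160³/12 + 160×95²] = 3571000 mm³.
Direct shear f_v = P/L_w = 112×10³ / 320 = 350 N/mm (vertical).
Torsion M = P·e = 112×10³ × 225 = 25200000 N·mm.
Critical point at (x, y) = (95, 80) from centroid. f_tx = M·y/J = 564.6 N/mm; f_ty = M·x/J = 670.5 N/mm.
Resultant f_max = √[f_tx² + (f_v + f_ty)²] = √[564.6² + (350 + 670.5)²] = 1166 N/mm.
Capacity per unit length: φr_n = 0.75 × 0.6 × 550 × (0.707 × 6) = 1050 N/mm.
1166 > 1050 → NOT adequate.

f_max ≈ 1170 N/mm; NOT adequate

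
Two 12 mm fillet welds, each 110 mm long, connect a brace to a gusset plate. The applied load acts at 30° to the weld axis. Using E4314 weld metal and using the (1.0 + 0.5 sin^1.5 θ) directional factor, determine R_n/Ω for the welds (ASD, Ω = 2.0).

R_n/Ω ≈ 283 kN

E43XX → F_EXX = 430 MPa.
t_e = 0.707 × 12 = 8.484 mm; A_we = 8.484 × 220 = 1866 mm².
Directional factor: 1.0 + 0.5 sin^1.5(30°) = 1.177.
F_nw = 0.6 × 430 × 1.177 = 303.6 MPa.
R_n/Ω = (303.6 × 1866) / 2.0 × 10⁻³ = 283.3 kN.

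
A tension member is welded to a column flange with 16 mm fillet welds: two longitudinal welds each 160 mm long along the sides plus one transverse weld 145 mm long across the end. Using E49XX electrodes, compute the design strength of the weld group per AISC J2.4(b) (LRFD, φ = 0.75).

φR_n ≈ 1220 kN

E49XX → F_EXX = 490 MPa.
t_e = 0.707 × 16 = 11.31 mm.
R_nwl = 0.6 × 490 × 11.31 × 320 × 10⁻³ = 1064 kN (longitudinal, 2 welds).
R_nwt = 0.6 × 490 × 11.31 × 145 × 10⁻³ = 482.2 kN (transverse, base value).
(i) R_nwl + R_nwt = 1546 kN; (ii) 0.85 R_nwl + 1.5 R_nwt = 1628 kN.
R_n = max = 1628 kN [governs: (ii)]; φR_n = 1221 kN.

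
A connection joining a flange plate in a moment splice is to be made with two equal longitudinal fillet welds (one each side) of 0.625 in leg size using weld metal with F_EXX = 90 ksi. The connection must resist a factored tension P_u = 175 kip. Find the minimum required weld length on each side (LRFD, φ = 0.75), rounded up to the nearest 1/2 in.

L = 5 in on each side

Throat t_e = 0.707 × 0.625 = 0.4419 in.
φr_n = 0.75 × 0.6 × 90 × 0.4419 = 17.9 kip/in.
L_req = P_u / φr_n = 175 / 17.9 = 9.779 in total.
Per side: 9.779 / 2 = 4.889 in.
Round up → use L = 5 in on each side.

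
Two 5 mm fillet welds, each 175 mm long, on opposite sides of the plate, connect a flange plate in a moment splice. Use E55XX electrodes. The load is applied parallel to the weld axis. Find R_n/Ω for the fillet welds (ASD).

R_n/Ω ≈ 204 kN

E55XX → F_EXX = 550 MPa.
Effective throat t_e = 0.707 × 5 = 3.535 mm.
Total length L = 350 mm; A_we = 3.535 × 350 = 1237 mm².
F_nw = 0.6 F_EXX = 0.6 × 550 = 330 MPa.
R_n = 330 × 1237 × 10⁻³ = 408.3 kN; R_n/Ω = 408.3/2.0 = 204.1 kN.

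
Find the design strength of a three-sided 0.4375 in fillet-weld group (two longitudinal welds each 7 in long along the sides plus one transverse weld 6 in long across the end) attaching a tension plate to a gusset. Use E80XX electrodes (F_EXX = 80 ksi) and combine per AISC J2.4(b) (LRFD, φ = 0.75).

φR_n ≈ 233 kips

t_e = 0.707 × 0.4375 = 0.3093 in.
R_nwl = 0.6 × 80 × 0.3093 × 14 = 207.9 kips (longitudinal, 2 welds).
R_nwt = 0.6 × 80 × 0.3093 × 6 = 89.08 kips (transverse, base value).
(i) R_nwl + R_nwt = 296.9 kips; (ii) 0.85 R_nwl + 1.5 R_nwt = 310.3 kips.
R_n = max = 310.3 kips [governs: (ii)]; φR_n = 232.7 kips.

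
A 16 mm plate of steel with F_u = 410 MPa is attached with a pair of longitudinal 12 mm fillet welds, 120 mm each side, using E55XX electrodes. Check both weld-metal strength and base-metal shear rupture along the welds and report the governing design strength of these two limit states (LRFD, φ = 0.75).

E55XX → F_EXX = 550 MPa.
t_e = 0.707 × 12 = 8.484 mm; L = 240 mm.
Weld metal: φR_n = 0.75 × 0.6 × 550 × 8.484 × 240 × 10⁻³ = 503.9 kN.
Base metal (shear rupture): φR_n = 0.75 × 0.6 × 410 × 16 × 240 × 10⁻³ = 708.5 kN.
Governing: weld metal.

φR_n ≈ 504 kN (weld metal governs)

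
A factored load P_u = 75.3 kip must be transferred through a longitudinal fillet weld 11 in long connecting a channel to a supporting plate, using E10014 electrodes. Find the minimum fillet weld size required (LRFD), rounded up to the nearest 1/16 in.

w = 1/4 in

E100XX → F_EXX = 100 ksi.
Total weld length L = 11 in.
Required throat t_e = P_u / (φ × 0.6 F_EXX × L) = 75.3 / (0.75 × 0.6 × 100 × 11) = 0.1521 in.
Required leg w = t_e / 0.707 = 0.2152 in → use 1/4 in.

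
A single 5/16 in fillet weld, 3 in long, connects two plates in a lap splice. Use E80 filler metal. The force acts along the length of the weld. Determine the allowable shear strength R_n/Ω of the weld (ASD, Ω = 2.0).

E80XX → F_EXX = 80 ksi.
Effective throat t_e = 0.707 × 0.3125 = 0.2209 in.
Total length L = 3 in; A_we = 0.2209 × 3 = 0.6628 in².
F_nw = 0.6 F_EXX = 0.6 × 80 = 48 ksi.
R_n = 48 × 0.6628 = 31.81 kips; R_n/Ω = 31.81/2.0 = 15.91 kips.

R_n/Ω ≈ 15.9 kips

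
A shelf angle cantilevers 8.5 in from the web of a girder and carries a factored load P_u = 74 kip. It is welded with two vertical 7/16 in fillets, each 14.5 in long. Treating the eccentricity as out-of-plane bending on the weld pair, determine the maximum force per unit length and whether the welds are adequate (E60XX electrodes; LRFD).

E60XX → F_EXX = 60 ksi.
L_w = 2 × 14.5 = 29 in; section modulus (unit throat) S = 2 × L²/6 = 70.08 in².
Direct shear f_v = P/L_w = 74/29 = 2.552 kip/in.
Moment M = P × e = 74 × 8.5 = 629 kip·in; bending f_b = M/S = 8.975 kip/in.
f_max = √(f_v² + f_b²) = √(2.552² + 8.975²) = 9.331 kip/in.
φr_n = 0.75 × 0.6 × 60 × (0.707 × 0.4375) = 8.351 kip/in → NOT adequate.

f_max ≈ 9.33 kip/in; NOT adequate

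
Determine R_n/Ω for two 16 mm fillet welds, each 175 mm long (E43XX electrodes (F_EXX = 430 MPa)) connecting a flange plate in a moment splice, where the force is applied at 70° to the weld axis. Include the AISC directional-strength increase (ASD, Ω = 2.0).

R_n/Ω ≈ 743 kN

t_e = 0.707 × 16 = 11.31 mm; A_we = 11.31 × 350 = 3959 mm².
Directional factor: 1.0 + 0.5 sin^1.5(70°) = 1.455.
F_nw = 0.6 × 430 × 1.455 = 375.5 MPa.
R_n/Ω = (375.5 × 3959) / 2.0 × 10⁻³ = 743.4 kN.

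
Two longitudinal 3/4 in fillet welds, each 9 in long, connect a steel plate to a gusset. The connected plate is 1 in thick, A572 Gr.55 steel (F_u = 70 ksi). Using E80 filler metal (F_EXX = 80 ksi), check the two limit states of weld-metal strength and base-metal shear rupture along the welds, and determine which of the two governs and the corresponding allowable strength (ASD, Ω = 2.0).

t_e = 0.707 × 0.75 = 0.5302 in; L = 18 in.
Weld metal: R_n/Ω = (1/2.0) × 0.6 × 80 × 0.5302 × 18 = 229.1 kip.
Base metal (shear rupture): R_n/Ω = (1/2.0) × 0.6 × 70 × 1 × 18 = 378 kip.
Governing: weld metal.

R_n/Ω ≈ 229 kip (weld metal governs)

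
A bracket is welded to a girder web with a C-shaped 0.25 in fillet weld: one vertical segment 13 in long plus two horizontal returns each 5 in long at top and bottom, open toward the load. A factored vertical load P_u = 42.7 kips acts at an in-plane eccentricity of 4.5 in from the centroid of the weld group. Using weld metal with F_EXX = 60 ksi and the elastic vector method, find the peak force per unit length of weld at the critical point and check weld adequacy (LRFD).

f_max ≈ 3.54 kip/in; adequate

Total weld length L_w = 23 in. Treat welds as unit-width lines.
Centroid: x̄ = 2×5×2.5 / 23 = 1.087 in from the vertical weld.
Polar moment about centroid: J = I_x + I_y = [13³/12 + 2×5×6.5²] + [13×1.087² + 2(5³/12 + 5×1.413²)] = 661.7 in³.
Direct shear f_v = P/L_w = 42.7 / 23 = 1.857 kip/in (vertical).
Torsion M = P·e = 42.7 × 4.5 = 192.15 kip·in.
Critical point at (x, y) = (3.913, 6.5) from centroid. f_tx = M·y/J = 1.887 kip/in; f_ty = M·x/J = 1.136 kip/in.
Resultant f_max = √[f_tx² + (f_v + f_ty)²] = √[1.887² + (1.857 + 1.136)²] = 3.538 kip/in.
Capacity per unit length: φr_n = 0.75 × 0.6 × 60 × (0.707 × 0.25) = 4.772 kip/in.
3.538 ≤ 4.772 → adequate.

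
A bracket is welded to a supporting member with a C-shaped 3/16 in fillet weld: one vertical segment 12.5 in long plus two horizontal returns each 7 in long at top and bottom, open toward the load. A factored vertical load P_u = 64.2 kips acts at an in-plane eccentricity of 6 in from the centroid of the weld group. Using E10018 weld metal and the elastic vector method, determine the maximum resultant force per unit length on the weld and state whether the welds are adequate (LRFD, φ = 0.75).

f_max ≈ 5.55 kip/in; adequate

E100XX → F_EXX = 100 ksi.
Total weld length L_w = 26.5 in. Treat welds as unit-width lines.
Centroid: x̄ = 2×7×3.5 / 26.5 = 1.849 in from the vertical weld.
Polar moment about centroid: J = I_x + I_y = [12.5³/12 + 2×7×6.25²] + [12.5×1.849² + 2(7³/12 + 7×1.651²)] = 847.7 in³.
Direct shear f_v = P/L_w = 64.2 / 26.5 = 2.423 kip/in (vertical).
Torsion M = P·e = 64.2 × 6 = 385.2 kip·in.
Critical point at (x, y) = (5.151, 6.25) from centroid. f_tx = M·y/J = 2.84 kip/in; f_ty = M·x/J = 2.341 kip/in.
Resultant f_max = √[f_tx² + (f_v + f_ty)²] = √[2.84² + (2.423 + 2.341)²] = 5.546 kip/in.
Capacity per unit length: φr_n = 0.75 × 0.6 × 100 × (0.707 × 0.1875) = 5.965 kip/in.
5.546 ≤ 5.965 → adequate.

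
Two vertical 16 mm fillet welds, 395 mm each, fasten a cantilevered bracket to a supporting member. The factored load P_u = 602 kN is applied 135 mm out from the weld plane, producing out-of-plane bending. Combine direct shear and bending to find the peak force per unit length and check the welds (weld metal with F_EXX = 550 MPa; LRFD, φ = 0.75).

L_w = 2 × 395 = 790 mm; section modulus (unit throat) S = 2 × L²/6 = 52010 mm².
Direct shear f_v = P/L_w = 602×10³/790 = 762 N/mm.
Moment M = P × e = 602×10³ × 135 = 81270000 N·mm; bending f_b = M/S = 1563 N/mm.
f_max = √(f_v² + f_b²) = √(762² + 1563²) = 1739 N/mm.
φr_n = 0.75 × 0.6 × 550 × (0.707 × 16) = 2800 N/mm → adequate.

f_max ≈ 1740 N/mm; adequate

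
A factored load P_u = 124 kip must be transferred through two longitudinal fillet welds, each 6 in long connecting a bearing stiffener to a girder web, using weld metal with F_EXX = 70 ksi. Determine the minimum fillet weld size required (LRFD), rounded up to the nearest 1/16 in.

Total weld length L = 12 in.
Required throat t_e = P_u / (φ × 0.6 F_EXX × L) = 124 / (0.75 × 0.6 × 70 × 12) = 0.328 in.
Required leg w = t_e / 0.707 = 0.464 in → use 1/2 in.

w = 1/2 in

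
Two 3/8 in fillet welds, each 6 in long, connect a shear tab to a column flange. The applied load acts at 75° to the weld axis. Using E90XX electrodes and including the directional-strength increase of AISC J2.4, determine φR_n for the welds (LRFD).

E90XX → F_EXX = 90 ksi.
t_e = 0.707 × 0.375 = 0.2651 in; A_we = 0.2651 × 12 = 3.181 in².
Directional factor: 1.0 + 0.5 sin^1.5(75°) = 1.475.
F_nw = 0.6 × 90 × 1.475 = 79.63 ksi.
φR_n = 0.75 × 79.63 × 3.181 = 190 kips.

φR_n ≈ 190 kips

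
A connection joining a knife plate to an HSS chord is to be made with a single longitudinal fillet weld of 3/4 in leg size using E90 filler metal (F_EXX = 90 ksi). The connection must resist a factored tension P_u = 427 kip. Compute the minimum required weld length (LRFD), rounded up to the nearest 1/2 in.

L = 20 in

Throat t_e = 0.707 × 0.75 = 0.5302 in.
φr_n = 0.75 × 0.6 × 90 × 0.5302 = 21.48 kip/in.
L_req = P_u / φr_n = 427 / 21.48 = 19.88 in total.
Round up → use L = 20 in.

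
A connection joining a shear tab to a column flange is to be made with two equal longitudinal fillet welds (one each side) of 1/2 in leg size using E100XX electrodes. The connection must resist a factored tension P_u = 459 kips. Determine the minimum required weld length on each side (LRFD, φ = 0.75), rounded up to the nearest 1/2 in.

L = 14.5 in on each side

E100XX → F_EXX = 100 ksi.
Throat t_e = 0.707 × 0.5 = 0.3535 in.
φr_n = 0.75 × 0.6 × 100 × 0.3535 = 15.91 kips/in.
L_req = P_u / φr_n = 459 / 15.91 = 28.85 in total.
Per side: 28.85 / 2 = 14.43 in.
Round up → use L = 14.5 in on each side.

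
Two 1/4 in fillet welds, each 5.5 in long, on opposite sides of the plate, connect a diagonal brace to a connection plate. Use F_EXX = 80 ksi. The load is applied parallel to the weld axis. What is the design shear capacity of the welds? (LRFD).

φR_n ≈ 70 kip

Effective throat t_e = 0.707 × 0.25 = 0.1767 in.
Total length L = 11 in; A_we = 0.1767 × 11 = 1.944 in².
F_nw = 0.6 F_EXX = 0.6 × 80 = 48 ksi.
φR_n = 0.75 × 48 × 1.944 = 69.99 kip.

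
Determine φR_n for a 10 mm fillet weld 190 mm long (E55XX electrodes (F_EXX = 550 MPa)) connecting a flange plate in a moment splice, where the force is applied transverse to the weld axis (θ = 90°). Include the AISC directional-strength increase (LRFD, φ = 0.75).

φR_n ≈ 499 kN

t_e = 0.707 × 10 = 7.07 mm; A_we = 7.07 × 190 = 1343 mm².
Directional factor: 1.0 + 0.5 sin^1.5(90°) = 1.5.
F_nw = 0.6 × 550 × 1.5 = 495 MPa.
φR_n = 0.75 × 495 × 1343 × 10⁻³ = 498.7 kN.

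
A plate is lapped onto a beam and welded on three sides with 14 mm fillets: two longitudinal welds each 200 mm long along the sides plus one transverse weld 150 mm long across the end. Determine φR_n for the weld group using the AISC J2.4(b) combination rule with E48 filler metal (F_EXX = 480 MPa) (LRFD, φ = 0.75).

t_e = 0.707 × 14 = 9.898 mm.
R_nwl = 0.6 × 480 × 9.898 × 400 × 10⁻³ = 1140 kN (longitudinal, 2 welds).
R_nwt = 0.6 × 480 × 9.898 × 150 × 10⁻³ = 427.6 kN (transverse, base value).
(i) R_nwl + R_nwt = 1568 kN; (ii) 0.85 R_nwl + 1.5 R_nwt = 1611 kN.
R_n = max = 1611 kN [governs: (ii)]; φR_n = 1208 kN.

φR_n ≈ 1210 kN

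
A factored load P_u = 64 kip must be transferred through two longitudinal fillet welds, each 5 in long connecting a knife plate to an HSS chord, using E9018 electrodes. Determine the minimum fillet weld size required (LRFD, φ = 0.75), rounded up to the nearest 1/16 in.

E90XX → F_EXX = 90 ksi.
Total weld length L = 10 in.
Required throat t_e = P_u / (φ × 0.6 F_EXX × L) = 64 / (0.75 × 0.6 × 90 × 10) = 0.158 in.
Required leg w = t_e / 0.707 = 0.2235 in → use 1/4 in.

w = 1/4 in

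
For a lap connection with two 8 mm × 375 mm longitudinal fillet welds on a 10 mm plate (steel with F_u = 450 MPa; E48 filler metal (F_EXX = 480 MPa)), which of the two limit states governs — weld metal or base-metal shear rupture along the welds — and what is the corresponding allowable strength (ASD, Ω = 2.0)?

t_e = 0.707 × 8 = 5.656 mm; L = 750 mm.
Weld metal: R_n/Ω = (1/2.0) × 0.6 × 480 × 5.656 × 750 × 10⁻³ = 610.8 kN.
Base metal (shear rupture): R_n/Ω = (1/2.0) × 0.6 × 450 × 10 × 750 × 10⁻³ = 1012 kN.
Governing: weld metal.

R_n/Ω ≈ 611 kN (weld metal governs)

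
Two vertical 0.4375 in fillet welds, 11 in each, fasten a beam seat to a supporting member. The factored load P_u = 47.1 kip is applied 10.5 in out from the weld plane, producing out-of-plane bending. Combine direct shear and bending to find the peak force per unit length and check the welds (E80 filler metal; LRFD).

f_max ≈ 12.4 kip/in; NOT adequate

E80XX → F_EXX = 80 ksi.
L_w = 2 × 11 = 22 in; section modulus (unit throat) S = 2 × L²/6 = 40.33 in².
Direct shear f_v = P/L_w = 47.1/22 = 2.141 kip/in.
Moment M = P × e = 47.1 × 10.5 = 494.55 kip·in; bending f_b = M/S = 12.26 kip/in.
f_max = √(f_v² + f_b²) = √(2.141² + 12.26²) = 12.45 kip/in.
φr_n = 0.75 × 0.6 × 80 × (0.707 × 0.4375) = 11.14 kip/in → NOT adequate.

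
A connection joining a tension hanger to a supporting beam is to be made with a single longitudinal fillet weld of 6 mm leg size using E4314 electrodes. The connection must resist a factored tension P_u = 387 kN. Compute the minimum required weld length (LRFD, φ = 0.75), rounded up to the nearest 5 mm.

E43XX → F_EXX = 430 MPa.
Throat t_e = 0.707 × 6 = 4.242 mm.
φr_n = 0.75 × 0.6 × 430 × 4.242 × 10⁻³ = 0.8208 kN/mm.
L_req = P_u / φr_n = 387 / 0.8208 = 471.5 mm total.
Round up → use L = 475 mm.

L = 475 mm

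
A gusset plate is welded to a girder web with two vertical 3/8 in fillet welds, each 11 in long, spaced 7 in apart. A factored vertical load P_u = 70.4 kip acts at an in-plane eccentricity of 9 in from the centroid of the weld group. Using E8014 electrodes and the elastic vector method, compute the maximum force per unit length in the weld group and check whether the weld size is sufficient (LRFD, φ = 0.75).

E80XX → F_EXX = 80 ksi.
Total weld length L_w = 22 in. Treat welds as unit-width lines.
Polar moment about centroid: J = 2[d³/12 + d(b/2)²] = 2[11³/12 + 11×3.5²] = 491.3 in³.
Direct shear f_v = P/L_w = 70.4 / 22 = 3.2 kip/in (vertical).
Torsion M = P·e = 70.4 × 9 = 633.6 kip·in.
Critical point at (x, y) = (3.5, 5.5) from centroid. f_tx = M·y/J = 7.093 kip/in; f_ty = M·x/J = 4.513 kip/in.
Resultant f_max = √[f_tx² + (f_v + f_ty)²] = √[7.093² + (3.2 + 4.513)²] = 10.48 kip/in.
Capacity per unit length: φr_n = 0.75 × 0.6 × 80 × (0.707 × 0.375) = 9.544 kip/in.
10.48 > 9.544 → NOT adequate.

f_max ≈ 10.5 kip/in; NOT adequate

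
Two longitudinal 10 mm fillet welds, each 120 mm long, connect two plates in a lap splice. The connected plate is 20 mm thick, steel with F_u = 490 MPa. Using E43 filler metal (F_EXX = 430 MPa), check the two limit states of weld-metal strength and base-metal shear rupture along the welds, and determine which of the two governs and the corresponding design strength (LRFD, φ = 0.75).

t_e = 0.707 × 10 = 7.07 mm; L = 240 mm.
Weld metal: φR_n = 0.75 × 0.6 × 430 × 7.07 × 240 × 10⁻³ = 328.3 kN.
Base metal (shear rupture): φR_n = 0.75 × 0.6 × 490 × 20 × 240 × 10⁻³ = 1058 kN.
Governing: weld metal.

φR_n ≈ 328 kN (weld metal governs)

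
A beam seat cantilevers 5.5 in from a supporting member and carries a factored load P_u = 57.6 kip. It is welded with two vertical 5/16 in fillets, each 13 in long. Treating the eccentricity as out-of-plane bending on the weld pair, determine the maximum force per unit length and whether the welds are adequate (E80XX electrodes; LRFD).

f_max ≈ 6.04 kip/in; adequate

E80XX → F_EXX = 80 ksi.
L_w = 2 × 13 = 26 in; section modulus (unit throat) S = 2 × L²/6 = 56.33 in².
Direct shear f_v = P/L_w = 57.6/26 = 2.215 kip/in.
Moment M = P × e = 57.6 × 5.5 = 316.8 kip·in; bending f_b = M/S = 5.624 kip/in.
f_max = √(f_v² + f_b²) = √(2.215² + 5.624²) = 6.044 kip/in.
φr_n = 0.75 × 0.6 × 80 × (0.707 × 0.3125) = 7.954 kip/in → adequate.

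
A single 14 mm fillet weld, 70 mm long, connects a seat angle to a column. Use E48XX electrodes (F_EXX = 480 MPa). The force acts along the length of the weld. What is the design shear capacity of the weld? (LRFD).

Effective throat t_e = 0.707 × 14 = 9.898 mm.
Total length L = 70 mm; A_we = 9.898 × 70 = 692.9 mm².
F_nw = 0.6 F_EXX = 0.6 × 480 = 288 MPa.
φR_n = 0.75 × 288 × 692.9 × 10⁻³ = 149.7 kN.

φR_n ≈ 150 kN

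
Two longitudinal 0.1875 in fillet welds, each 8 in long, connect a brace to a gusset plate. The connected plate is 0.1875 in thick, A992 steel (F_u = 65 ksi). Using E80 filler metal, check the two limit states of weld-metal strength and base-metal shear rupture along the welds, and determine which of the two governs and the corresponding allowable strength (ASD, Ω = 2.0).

E80XX → F_EXX = 80 ksi.
t_e = 0.707 × 0.1875 = 0.1326 in; L = 16 in.
Weld metal: R_n/Ω = (1/2.0) × 0.6 × 80 × 0.1326 × 16 = 50.9 kip.
Base metal (shear rupture): R_n/Ω = (1/2.0) × 0.6 × 65 × 0.1875 × 16 = 58.5 kip.
Governing: weld metal.

R_n/Ω ≈ 50.9 kip (weld metal governs)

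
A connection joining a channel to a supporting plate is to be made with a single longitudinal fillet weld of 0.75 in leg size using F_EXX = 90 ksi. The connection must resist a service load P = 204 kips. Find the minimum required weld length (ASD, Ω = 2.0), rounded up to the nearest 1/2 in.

L = 14.5 in

Throat t_e = 0.707 × 0.75 = 0.5302 in.
r_n/Ω = (0.6 × 90 × 0.5302) / 2.0 = 14.32 kip/in.
L_req = P / (r_n/Ω) = 204 / 14.32 = 14.25 in total.
Round up → use L = 14.5 in.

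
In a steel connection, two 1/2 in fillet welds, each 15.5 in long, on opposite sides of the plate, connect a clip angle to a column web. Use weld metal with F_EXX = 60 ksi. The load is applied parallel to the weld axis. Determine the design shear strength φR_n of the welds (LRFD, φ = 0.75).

φR_n ≈ 296 kips

Effective throat t_e = 0.707 × 0.5 = 0.3535 in.
Total length L = 31 in; A_we = 0.3535 × 31 = 10.96 in².
F_nw = 0.6 F_EXX = 0.6 × 60 = 36 ksi.
φR_n = 0.75 × 36 × 10.96 = 295.9 kips.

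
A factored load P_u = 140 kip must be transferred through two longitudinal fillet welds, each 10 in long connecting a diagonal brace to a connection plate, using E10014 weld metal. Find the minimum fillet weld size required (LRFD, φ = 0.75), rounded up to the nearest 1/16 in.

w = 1/4 in

E100XX → F_EXX = 100 ksi.
Total weld length L = 20 in.
Required throat t_e = P_u / (φ × 0.6 F_EXX × L) = 140 / (0.75 × 0.6 × 100 × 20) = 0.1556 in.
Required leg w = t_e / 0.707 = 0.22 in → use 1/4 in.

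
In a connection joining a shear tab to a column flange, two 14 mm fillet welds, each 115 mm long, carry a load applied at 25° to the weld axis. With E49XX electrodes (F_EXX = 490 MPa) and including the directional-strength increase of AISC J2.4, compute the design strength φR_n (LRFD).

φR_n ≈ 571 kN

t_e = 0.707 × 14 = 9.898 mm; A_we = 9.898 × 230 = 2277 mm².
Directional factor: 1.0 + 0.5 sin^1.5(25°) = 1.137.
F_nw = 0.6 × 490 × 1.137 = 334.4 MPa.
φR_n = 0.75 × 334.4 × 2277 × 10⁻³ = 570.9 kN.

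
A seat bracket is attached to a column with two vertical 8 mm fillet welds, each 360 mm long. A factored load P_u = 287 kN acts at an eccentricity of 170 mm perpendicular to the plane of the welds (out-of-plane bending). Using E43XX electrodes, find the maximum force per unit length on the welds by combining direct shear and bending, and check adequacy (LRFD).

E43XX → F_EXX = 430 MPa.
L_w = 2 × 360 = 720 mm; section modulus (unit throat) S = 2 × L²/6 = 43200 mm².
Direct shear f_v = P/L_w = 287×10³/720 = 398.6 N/mm.
Moment M = P × e = 287×10³ × 170 = 48790000 N·mm; bending f_b = M/S = 1129 N/mm.
f_max = √(f_v² + f_b²) = √(398.6² + 1129²) = 1198 N/mm.
φr_n = 0.75 × 0.6 × 430 × (0.707 × 8) = 1094 N/mm → NOT adequate.

f_max ≈ 1200 N/mm; NOT adequate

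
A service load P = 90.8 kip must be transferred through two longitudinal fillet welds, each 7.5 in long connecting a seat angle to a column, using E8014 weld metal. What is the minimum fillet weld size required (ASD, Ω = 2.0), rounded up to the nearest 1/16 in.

E80XX → F_EXX = 80 ksi.
Total weld length L = 15 in.
Required throat t_e = P × Ω / (0.6 F_EXX × L) = 90.8 × 2.0 / (0.6 × 80 × 15) = 0.2522 in.
Required leg w = t_e / 0.707 = 0.3567 in → use 3/8 in.

w = 3/8 in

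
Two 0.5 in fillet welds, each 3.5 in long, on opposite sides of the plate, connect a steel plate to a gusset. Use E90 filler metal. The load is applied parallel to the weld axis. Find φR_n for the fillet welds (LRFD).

E90XX → F_EXX = 90 ksi.
Effective throat t_e = 0.707 × 0.5 = 0.3535 in.
Total length L = 7 in; A_we = 0.3535 × 7 = 2.474 in².
F_nw = 0.6 F_EXX = 0.6 × 90 = 54 ksi.
φR_n = 0.75 × 54 × 2.474 = 100.2 kips.

φR_n ≈ 100 kips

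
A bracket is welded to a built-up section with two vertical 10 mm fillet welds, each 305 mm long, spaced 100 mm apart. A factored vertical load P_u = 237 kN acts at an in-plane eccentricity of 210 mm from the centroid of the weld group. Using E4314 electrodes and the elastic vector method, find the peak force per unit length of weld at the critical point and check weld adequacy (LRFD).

f_max ≈ 1450 N/mm; NOT adequate

E43XX → F_EXX = 430 MPa.
Total weld length L_w = 610 mm. Treat welds as unit-width lines.
Polar moment about centroid: J = 2[d³/12 + d(b/2)²] = 2[305³/12 + 305×50²] = 6254000 mm³.
Direct shear f_v = P/L_w = 237×10³ / 610 = 388.5 N/mm (vertical).
Torsion M = P·e = 237×10³ × 210 = 49770000 N·mm.
Critical point at (x, y) = (50, 152.5) from centroid. f_tx = M·y/J = 1214 N/mm; f_ty = M·x/J = 397.9 N/mm.
Resultant f_max = √[f_tx² + (f_v + f_ty)²] = √[1214² + (388.5 + 397.9)²] = 1446 N/mm.
Capacity per unit length: φr_n = 0.75 × 0.6 × 430 × (0.707 × 10) = 1368 N/mm.
1446 > 1368 → NOT adequate.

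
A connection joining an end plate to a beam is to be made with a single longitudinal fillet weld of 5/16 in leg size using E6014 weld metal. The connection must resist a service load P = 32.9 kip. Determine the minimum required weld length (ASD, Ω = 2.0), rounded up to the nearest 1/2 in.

E60XX → F_EXX = 60 ksi.
Throat t_e = 0.707 × 0.3125 = 0.2209 in.
r_n/Ω = (0.6 × 60 × 0.2209) / 2.0 = 3.977 kip/in.
L_req = P / (r_n/Ω) = 32.9 / 3.977 = 8.273 in total.
Round up → use L = 8.5 in.

L = 8.5 in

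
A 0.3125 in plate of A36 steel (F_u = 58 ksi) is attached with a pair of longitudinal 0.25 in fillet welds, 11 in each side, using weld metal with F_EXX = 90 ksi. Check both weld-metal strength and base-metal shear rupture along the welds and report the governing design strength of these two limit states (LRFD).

t_e = 0.707 × 0.25 = 0.1767 in; L = 22 in.
Weld metal: φR_n = 0.75 × 0.6 × 90 × 0.1767 × 22 = 157.5 kip.
Base metal (shear rupture): φR_n = 0.75 × 0.6 × 58 × 0.3125 × 22 = 179.4 kip.
Governing: weld metal.

φR_n ≈ 157 kip (weld metal governs)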